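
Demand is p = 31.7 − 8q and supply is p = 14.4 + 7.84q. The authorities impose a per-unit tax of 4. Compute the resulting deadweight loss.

0.51

Competitive equilibrium: 31.7 − 8q = 14.4 + 7.84q → q* = 1.0922, p* = 22.9626.
With the tax, the buyer price exceeds the seller price by 4: (31.7 − 8q) − (14.4 + 7.84q) = 4 → q' = 0.8396.
Δq = 1.0922 − 0.8396 = 0.2526; the wedge equals the tax, 4.
Deadweight loss = ½ × 0.2526 × 4 = 0.51.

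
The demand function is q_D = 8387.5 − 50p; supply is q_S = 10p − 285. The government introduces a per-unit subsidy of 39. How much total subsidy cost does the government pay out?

In inverse form: demand p = 167.75 − 0.02q, supply p = 28.5 + 0.1q.
Competitive equilibrium: 167.75 − 0.02q = 28.5 + 0.1q → q* = 1160.4167, p* = 144.5417.
The subsidy lowers effective supply by 39: p = 0.1q − 10.5.
New quantity: 167.75 − 0.02q = 0.1q − 10.5 → q' = 1485.4167.
Total subsidy cost = 39 × 1485.4167 = 57931.25.

57931.25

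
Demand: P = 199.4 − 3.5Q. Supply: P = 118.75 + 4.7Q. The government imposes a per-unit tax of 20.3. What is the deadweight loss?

25.13

Competitive equilibrium: 199.4 − 3.5Q = 118.75 + 4.7Q → Q* = 9.8354, P* = 164.9762.
With the tax, the buyer price exceeds the seller price by 20.3: (199.4 − 3.5Q) − (118.75 + 4.7Q) = 20.3 → Q' = 7.3598.
ΔQ = 9.8354 − 7.3598 = 2.4756; the wedge equals the tax, 20.3.
Welfare loss = ½ × 2.4756 × 20.3 = 25.13.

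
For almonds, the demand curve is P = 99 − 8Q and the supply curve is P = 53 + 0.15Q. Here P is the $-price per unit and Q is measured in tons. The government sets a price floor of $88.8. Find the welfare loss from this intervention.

$77.79

Competitive equilibrium: 99 − 8Q = 53 + 0.15Q → Q* = 5.6442, P* = 53.8466.
At the floor P = 88.8, quantity demanded = (99 − 88.8)/8 = 1.275.
Sellers' marginal cost at Q' = 1.275: 53 + 0.15·1.275 = 53.1913.
ΔQ = 5.6442 − 1.275 = 4.3692; wedge = 88.8 − 53.1913 = 35.6087.
Deadweight loss = ½ × 4.3692 × 35.6087 = $77.79.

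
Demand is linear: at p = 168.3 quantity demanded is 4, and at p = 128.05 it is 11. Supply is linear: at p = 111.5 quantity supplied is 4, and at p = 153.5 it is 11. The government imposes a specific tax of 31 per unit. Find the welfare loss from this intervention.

Demand slope = (128.05 − 168.3)/(11 − 4) = −5.75, so p = 191.3 − 5.75q.
Supply slope = (153.5 − 111.5)/(11 − 4) = 6, so p = 87.5 + 6q.
Competitive equilibrium: 191.3 − 5.75q = 87.5 + 6q → q* = 8.834, p* = 140.5043.
With the tax, the buyer price exceeds the seller price by 31: (191.3 − 5.75q) − (87.5 + 6q) = 31 → q' = 6.1957.
Δq = 8.834 − 6.1957 = 2.6383; the wedge equals the tax, 31.
DWL = ½ × 2.6383 × 31 = 40.89.

40.89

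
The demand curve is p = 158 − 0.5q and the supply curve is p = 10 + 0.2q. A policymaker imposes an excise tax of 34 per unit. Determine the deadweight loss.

825.71

Competitive equilibrium: 158 − 0.5q = 10 + 0.2q → q* = 211.42857, p* = 52.28571.
With the tax, the buyer price exceeds the seller price by 34: (158 − 0.5q) − (10 + 0.2q) = 34 → q' = 162.85714.
Δq = 211.42857 − 162.85714 = 48.57143; the wedge equals the tax, 34.
DWL = ½ × 48.57143 × 34 = 825.71.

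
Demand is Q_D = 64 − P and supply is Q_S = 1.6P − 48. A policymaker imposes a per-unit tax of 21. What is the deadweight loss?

135.69

In inverse form: demand P = 64 − Q, supply P = 30 + 0.625Q.
Competitive equilibrium: 64 − Q = 30 + 0.625Q → Q* = 20.9231, P* = 43.0769.
With the tax, the buyer price exceeds the seller price by 21: (64 − Q) − (30 + 0.625Q) = 21 → Q' = 8.
ΔQ = 20.9231 − 8 = 12.9231; the wedge equals the tax, 21.
Deadweight loss = ½ × 12.9231 × 21 = 135.69.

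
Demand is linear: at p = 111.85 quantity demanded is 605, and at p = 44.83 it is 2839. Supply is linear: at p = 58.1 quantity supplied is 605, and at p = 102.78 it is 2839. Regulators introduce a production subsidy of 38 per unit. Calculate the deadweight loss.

Demand slope = (44.83 − 111.85)/(2839 − 605) = −0.03, so p = 130 − 0.03q.
Supply slope = (102.78 − 58.1)/(2839 − 605) = 0.02, so p = 46 + 0.02q.
Competitive equilibrium: 130 − 0.03q = 46 + 0.02q → q* = 1680, p* = 79.6.
The subsidy lowers effective supply by 38: p = 8 + 0.02q.
New quantity: 130 − 0.03q = 8 + 0.02q → q' = 2440.
Overproduction Δq = 2440 − 1680 = 760; wedge = subsidy = 38.
The triangle = ½ × 760 × 38 = 14440.

14440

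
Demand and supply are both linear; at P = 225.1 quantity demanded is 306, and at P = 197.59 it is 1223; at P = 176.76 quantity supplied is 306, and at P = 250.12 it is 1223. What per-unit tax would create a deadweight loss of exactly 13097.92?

Demand slope = (197.59 − 225.1)/(1223 − 306) = −0.03, so P = 234.28 − 0.03Q.
Supply slope = (250.12 − 176.76)/(1223 − 306) = 0.08, so P = 152.28 + 0.08Q.
Competitive equilibrium: 234.28 − 0.03Q = 152.28 + 0.08Q → Q* = 745.4545, P* = 211.9164.
A tax t gives ΔQ = t/0.11 and wedge t, so DWL = t²/0.22.
t²/0.22 = 13097.92 → t² = 2881.5424 → t = 53.68.

53.68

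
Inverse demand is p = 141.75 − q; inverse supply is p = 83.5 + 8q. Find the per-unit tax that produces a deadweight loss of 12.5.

15

Competitive equilibrium: 141.75 − q = 83.5 + 8q → q* = 6.4722, p* = 135.2778.
A tax t gives Δq = t/9 and wedge t, so DWL = t²/18.
t²/18 = 12.5 → t² = 225 → t = 15.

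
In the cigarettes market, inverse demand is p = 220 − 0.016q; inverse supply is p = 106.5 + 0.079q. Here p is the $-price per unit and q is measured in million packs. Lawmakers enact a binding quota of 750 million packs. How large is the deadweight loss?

Competitive equilibrium: 220 − 0.016q = 106.5 + 0.079q → q* = 1194.73684, p* = 200.88421.
At q = 750: demand price = 220 − 0.016·750 = 208; supply price = 106.5 + 0.079·750 = 165.75.
Δq = 1194.73684 − 750 = 444.73684; wedge = 208 − 165.75 = 42.25.
DWL = ½ × 444.73684 × 42.25 = $9395.07 million.

$9395.07 million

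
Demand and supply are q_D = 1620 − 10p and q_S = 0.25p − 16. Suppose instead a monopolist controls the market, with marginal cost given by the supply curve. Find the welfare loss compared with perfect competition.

0.66

In inverse form: demand p = 162 − 0.1q, supply p = 64 + 4q.
Competitive equilibrium: 162 − 0.1q = 64 + 4q → q* = 23.9024, p* = 159.6098.
Marginal revenue: MR = 162 − 0.2q. Set MR = MC: 162 − 0.2q = 64 + 4q → q_m = 23.3333.
Price p_m = 162 − 0.1·23.3333 = 159.6667; MC(q_m) = 64 + 4·23.3333 = 157.3332.
Competitive q* = 23.9024, so Δq = 0.5691; wedge = 159.6667 − 157.3332 = 2.3335.
Deadweight loss = ½ × 0.5691 × 2.3335 = 0.66.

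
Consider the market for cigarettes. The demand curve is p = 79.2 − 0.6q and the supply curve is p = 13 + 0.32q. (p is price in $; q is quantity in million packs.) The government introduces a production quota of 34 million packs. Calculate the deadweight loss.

$662.72 million

Competitive equilibrium: 79.2 − 0.6q = 13 + 0.32q → q* = 71.9565, p* = 36.0261.
At q = 34: demand price = 79.2 − 0.6·34 = 58.8; supply price = 13 + 0.32·34 = 23.88.
Δq = 71.9565 − 34 = 37.9565; wedge = 58.8 − 23.88 = 34.92.
Welfare loss = ½ × 37.9565 × 34.92 = $662.72 million.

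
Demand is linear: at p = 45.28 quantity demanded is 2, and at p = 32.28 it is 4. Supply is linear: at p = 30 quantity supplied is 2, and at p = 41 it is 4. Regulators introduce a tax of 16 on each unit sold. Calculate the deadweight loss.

10.67

Demand slope = (32.28 − 45.28)/(4 − 2) = −6.5, so p = 58.28 − 6.5q.
Supply slope = (41 − 30)/(4 − 2) = 5.5, so p = 19 + 5.5q.
Competitive equilibrium: 58.28 − 6.5q = 19 + 5.5q → q* = 3.2733, p* = 37.0033.
With the tax, the buyer price exceeds the seller price by 16: (58.28 − 6.5q) − (19 + 5.5q) = 16 → q' = 1.94.
Δq = 3.2733 − 1.94 = 1.3333; the wedge equals the tax, 16.
Deadweight loss = ½ × 1.3333 × 16 = 10.67.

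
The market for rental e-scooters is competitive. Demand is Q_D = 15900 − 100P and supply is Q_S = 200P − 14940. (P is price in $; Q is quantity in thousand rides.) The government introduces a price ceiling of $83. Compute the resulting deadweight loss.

$117612 thousand

In inverse form: demand P = 159 − 0.01Q, supply P = 74.7 + 0.005Q.
Competitive equilibrium: 159 − 0.01Q = 74.7 + 0.005Q → Q* = 5620, P* = 102.8.
At the ceiling P = 83, quantity supplied = (83 − 74.7)/0.005 = 1660.
Willingness to pay at Q' = 1660: 159 − 0.01·1660 = 142.4.
ΔQ = 5620 − 1660 = 3960; wedge = 142.4 − 83 = 59.4.
Deadweight loss = ½ × 3960 × 59.4 = $117612 thousand.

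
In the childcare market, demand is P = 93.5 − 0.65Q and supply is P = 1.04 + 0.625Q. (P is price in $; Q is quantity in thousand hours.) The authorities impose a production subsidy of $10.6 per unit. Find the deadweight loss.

$44.06 thousand

Competitive equilibrium: 93.5 − 0.65Q = 1.04 + 0.625Q → Q* = 72.5176, P* = 46.3635.
The subsidy lowers effective supply by 10.6: P = 0.625Q − 9.56.
New quantity: 93.5 − 0.65Q = 0.625Q − 9.56 → Q' = 80.8314.
Overproduction ΔQ = 80.8314 − 72.5176 = 8.3138; wedge = subsidy = 10.6.
The triangle = ½ × 8.3138 × 10.6 = $44.06 thousand.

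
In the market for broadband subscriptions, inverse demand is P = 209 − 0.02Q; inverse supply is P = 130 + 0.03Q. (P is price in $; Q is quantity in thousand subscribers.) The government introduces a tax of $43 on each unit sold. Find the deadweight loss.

Competitive equilibrium: 209 − 0.02Q = 130 + 0.03Q → Q* = 1580, P* = 177.4.
With the tax, the buyer price exceeds the seller price by 43: (209 − 0.02Q) − (130 + 0.03Q) = 43 → Q' = 720.
ΔQ = 1580 − 720 = 860; the wedge equals the tax, 43.
Deadweight loss = ½ × 860 × 43 = $18490 thousand.

$18490 thousand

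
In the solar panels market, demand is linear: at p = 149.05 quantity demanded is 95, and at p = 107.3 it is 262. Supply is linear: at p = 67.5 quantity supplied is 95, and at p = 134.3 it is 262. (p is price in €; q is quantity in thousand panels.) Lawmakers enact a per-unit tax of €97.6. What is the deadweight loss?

Demand slope = (107.3 − 149.05)/(262 − 95) = −0.25, so p = 172.8 − 0.25q.
Supply slope = (134.3 − 67.5)/(262 − 95) = 0.4, so p = 29.5 + 0.4q.
Competitive equilibrium: 172.8 − 0.25q = 29.5 + 0.4q → q* = 220.4615, p* = 117.6846.
With the tax, the buyer price exceeds the seller price by 97.6: (172.8 − 0.25q) − (29.5 + 0.4q) = 97.6 → q' = 70.3077.
Δq = 220.4615 − 70.3077 = 150.1538; the wedge equals the tax, 97.6.
Welfare loss = ½ × 150.1538 × 97.6 = €7327.51 thousand.

€7327.51 thousand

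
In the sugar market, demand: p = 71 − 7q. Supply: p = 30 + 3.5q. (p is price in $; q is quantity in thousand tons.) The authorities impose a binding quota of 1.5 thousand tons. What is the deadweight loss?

Competitive equilibrium: 71 − 7q = 30 + 3.5q → q* = 3.9048, p* = 43.6667.
At q = 1.5: demand price = 71 − 7·1.5 = 60.5; supply price = 30 + 3.5·1.5 = 35.25.
Δq = 3.9048 − 1.5 = 2.4048; wedge = 60.5 − 35.25 = 25.25.
DWL = ½ × 2.4048 × 25.25 = $30.36 thousand.

$30.36 thousand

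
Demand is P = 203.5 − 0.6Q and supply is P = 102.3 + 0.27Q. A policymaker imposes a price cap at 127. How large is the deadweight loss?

Competitive equilibrium: 203.5 − 0.6Q = 102.3 + 0.27Q → Q* = 116.3218, P* = 133.7069.
At the ceiling P = 127, quantity supplied = (127 − 102.3)/0.27 = 91.4815.
Willingness to pay at Q' = 91.4815: 203.5 − 0.6·91.4815 = 148.6111.
ΔQ = 116.3218 − 91.4815 = 24.8403; wedge = 148.6111 − 127 = 21.6111.
Deadweight loss = ½ × 24.8403 × 21.6111 = 268.41.

268.41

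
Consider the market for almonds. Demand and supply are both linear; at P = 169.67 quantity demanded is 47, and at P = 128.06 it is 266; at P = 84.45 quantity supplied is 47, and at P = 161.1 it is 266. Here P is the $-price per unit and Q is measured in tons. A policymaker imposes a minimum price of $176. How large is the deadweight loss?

Demand slope = (128.06 − 169.67)/(266 − 47) = −0.19, so P = 178.6 − 0.19Q.
Supply slope = (161.1 − 84.45)/(266 − 47) = 0.35, so P = 68 + 0.35Q.
Competitive equilibrium: 178.6 − 0.19Q = 68 + 0.35Q → Q* = 204.81481, P* = 139.68519.
At the floor P = 176, quantity demanded = (178.6 − 176)/0.19 = 13.68421.
Sellers' marginal cost at Q' = 13.68421: 68 + 0.35·13.68421 = 72.78947.
ΔQ = 204.81481 − 13.68421 = 191.1306; wedge = 176 − 72.78947 = 103.21053.
Welfare loss = ½ × 191.1306 × 103.21053 = $9863.35.

$9863.35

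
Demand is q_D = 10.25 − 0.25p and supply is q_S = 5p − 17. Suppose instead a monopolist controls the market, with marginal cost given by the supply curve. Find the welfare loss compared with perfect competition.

In inverse form: demand p = 41 − 4q, supply p = 3.4 + 0.2q.
Competitive equilibrium: 41 − 4q = 3.4 + 0.2q → q* = 8.9524, p* = 5.1905.
Marginal revenue: MR = 41 − 8q. Set MR = MC: 41 − 8q = 3.4 + 0.2q → q_m = 4.5854.
Price p_m = 41 − 4·4.5854 = 22.6584; MC(q_m) = 3.4 + 0.2·4.5854 = 4.3171.
Competitive q* = 8.9524, so Δq = 4.367; wedge = 22.6584 − 4.3171 = 18.3413.
The triangle = ½ × 4.367 × 18.3413 = 40.05.

40.05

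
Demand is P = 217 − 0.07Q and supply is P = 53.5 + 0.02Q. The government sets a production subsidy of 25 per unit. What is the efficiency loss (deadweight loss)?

Competitive equilibrium: 217 − 0.07Q = 53.5 + 0.02Q → Q* = 1816.6667, P* = 89.8333.
The subsidy lowers effective supply by 25: P = 28.5 + 0.02Q.
New quantity: 217 − 0.07Q = 28.5 + 0.02Q → Q' = 2094.4444.
Overproduction ΔQ = 2094.4444 − 1816.6667 = 277.7777; wedge = subsidy = 25.
DWL = ½ × 277.7777 × 25 = 3472.22.

3472.22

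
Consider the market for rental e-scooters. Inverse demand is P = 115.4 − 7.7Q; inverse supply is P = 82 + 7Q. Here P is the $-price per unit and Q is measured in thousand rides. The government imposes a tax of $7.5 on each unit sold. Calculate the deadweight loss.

Competitive equilibrium: 115.4 − 7.7Q = 82 + 7Q → Q* = 2.2721, P* = 97.9048.
With the tax, the buyer price exceeds the seller price by 7.5: (115.4 − 7.7Q) − (82 + 7Q) = 7.5 → Q' = 1.7619.
ΔQ = 2.2721 − 1.7619 = 0.5102; the wedge equals the tax, 7.5.
Welfare loss = ½ × 0.5102 × 7.5 = $1.91 thousand.

$1.91 thousand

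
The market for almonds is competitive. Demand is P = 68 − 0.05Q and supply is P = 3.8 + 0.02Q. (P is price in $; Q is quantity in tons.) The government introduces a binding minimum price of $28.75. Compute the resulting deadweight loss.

Competitive equilibrium: 68 − 0.05Q = 3.8 + 0.02Q → Q* = 917.1429, P* = 22.1429.
At the floor P = 28.75, quantity demanded = (68 − 28.75)/0.05 = 785.
Sellers' marginal cost at Q' = 785: 3.8 + 0.02·785 = 19.5.
ΔQ = 917.1429 − 785 = 132.1429; wedge = 28.75 − 19.5 = 9.25.
DWL = ½ × 132.1429 × 9.25 = $611.16.

$611.16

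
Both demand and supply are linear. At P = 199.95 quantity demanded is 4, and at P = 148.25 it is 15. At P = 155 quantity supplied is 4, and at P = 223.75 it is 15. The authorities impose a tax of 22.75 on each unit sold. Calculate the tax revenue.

Demand slope = (148.25 − 199.95)/(15 − 4) = −4.7, so P = 218.75 − 4.7Q.
Supply slope = (223.75 − 155)/(15 − 4) = 6.25, so P = 130 + 6.25Q.
Competitive equilibrium: 218.75 − 4.7Q = 130 + 6.25Q → Q* = 8.105, P* = 180.6564.
With the tax, the buyer price exceeds the seller price by 22.75: (218.75 − 4.7Q) − (130 + 6.25Q) = 22.75 → Q' = 6.0274.
Tax revenue = 22.75 × 6.0274 = 137.12.

137.12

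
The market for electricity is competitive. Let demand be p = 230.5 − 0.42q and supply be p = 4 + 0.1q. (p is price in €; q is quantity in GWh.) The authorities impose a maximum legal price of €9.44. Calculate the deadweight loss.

Competitive equilibrium: 230.5 − 0.42q = 4 + 0.1q → q* = 435.5769, p* = 47.5577.
At the ceiling p = 9.44, quantity supplied = (9.44 − 4)/0.1 = 54.4.
Willingness to pay at q' = 54.4: 230.5 − 0.42·54.4 = 207.652.
Δq = 435.5769 − 54.4 = 381.1769; wedge = 207.652 − 9.44 = 198.212.
Deadweight loss = ½ × 381.1769 × 198.212 = €37776.92.

€37776.92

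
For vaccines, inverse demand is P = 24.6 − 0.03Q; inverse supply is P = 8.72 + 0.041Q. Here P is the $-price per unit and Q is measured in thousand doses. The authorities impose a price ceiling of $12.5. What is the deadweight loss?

$613.57 thousand

Competitive equilibrium: 24.6 − 0.03Q = 8.72 + 0.041Q → Q* = 223.66197, P* = 17.89014.
At the ceiling P = 12.5, quantity supplied = (12.5 − 8.72)/0.041 = 92.19512.
Willingness to pay at Q' = 92.19512: 24.6 − 0.03·92.19512 = 21.83415.
ΔQ = 223.66197 − 92.19512 = 131.46685; wedge = 21.83415 − 12.5 = 9.33415.
The triangle = ½ × 131.46685 × 9.33415 = $613.57 thousand.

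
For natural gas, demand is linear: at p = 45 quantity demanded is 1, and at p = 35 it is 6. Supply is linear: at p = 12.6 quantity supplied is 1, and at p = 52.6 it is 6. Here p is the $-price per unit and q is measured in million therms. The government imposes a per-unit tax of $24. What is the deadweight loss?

$28.80 million

Demand slope = (35 − 45)/(6 − 1) = −2, so p = 47 − 2q.
Supply slope = (52.6 − 12.6)/(6 − 1) = 8, so p = 4.6 + 8q.
Competitive equilibrium: 47 − 2q = 4.6 + 8q → q* = 4.24, p* = 38.52.
With the tax, the buyer price exceeds the seller price by 24: (47 − 2q) − (4.6 + 8q) = 24 → q' = 1.84.
Δq = 4.24 − 1.84 = 2.4; the wedge equals the tax, 24.
Welfare loss = ½ × 2.4 × 24 = $28.80 million.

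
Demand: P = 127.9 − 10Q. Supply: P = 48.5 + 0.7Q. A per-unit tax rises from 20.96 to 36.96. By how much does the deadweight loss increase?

Competitive equilibrium: 127.9 − 10Q = 48.5 + 0.7Q → Q* = 7.4206, P* = 53.6944.
For a per-unit tax t: ΔQ = t/10.7, so DWL = ½·t·(t/10.7) = t²/21.4.
At t = 20.96: DWL = 20.529. At t = 36.96: DWL = 63.8337.
Increase = 63.8337 − 20.529 = 43.30.

43.30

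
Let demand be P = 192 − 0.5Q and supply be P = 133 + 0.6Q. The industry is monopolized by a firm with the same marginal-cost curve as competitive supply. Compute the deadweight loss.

Competitive equilibrium: 192 − 0.5Q = 133 + 0.6Q → Q* = 53.6364, P* = 165.1818.
Marginal revenue: MR = 192 − Q. Set MR = MC: 192 − Q = 133 + 0.6Q → Q_m = 36.875.
Price P_m = 192 − 0.5·36.875 = 173.5625; MC(Q_m) = 133 + 0.6·36.875 = 155.125.
Competitive Q* = 53.6364, so ΔQ = 16.7614; wedge = 173.5625 − 155.125 = 18.4375.
The triangle = ½ × 16.7614 × 18.4375 = 154.52.

154.52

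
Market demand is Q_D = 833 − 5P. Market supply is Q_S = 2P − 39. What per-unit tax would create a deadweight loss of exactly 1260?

42

In inverse form: demand P = 166.6 − 0.2Q, supply P = 19.5 + 0.5Q.
Competitive equilibrium: 166.6 − 0.2Q = 19.5 + 0.5Q → Q* = 210.1429, P* = 124.5714.
A tax t gives ΔQ = t/0.7 and wedge t, so DWL = t²/1.4.
t²/1.4 = 1260 → t² = 1764 → t = 42.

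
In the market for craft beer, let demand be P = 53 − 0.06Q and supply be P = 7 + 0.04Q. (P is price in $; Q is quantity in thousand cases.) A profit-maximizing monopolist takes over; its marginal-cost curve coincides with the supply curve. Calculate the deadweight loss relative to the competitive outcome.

Competitive equilibrium: 53 − 0.06Q = 7 + 0.04Q → Q* = 460, P* = 25.4.
Marginal revenue: MR = 53 − 0.12Q. Set MR = MC: 53 − 0.12Q = 7 + 0.04Q → Q_m = 287.5.
Price P_m = 53 − 0.06·287.5 = 35.75; MC(Q_m) = 7 + 0.04·287.5 = 18.5.
Competitive Q* = 460, so ΔQ = 172.5; wedge = 35.75 − 18.5 = 17.25.
Welfare loss = ½ × 172.5 × 17.25 = $1487.81 thousand.

$1487.81 thousand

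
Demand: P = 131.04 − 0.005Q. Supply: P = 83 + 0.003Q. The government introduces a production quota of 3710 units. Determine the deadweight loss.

21068.10

Competitive equilibrium: 131.04 − 0.005Q = 83 + 0.003Q → Q* = 6005, P* = 101.015.
At Q = 3710: demand price = 131.04 − 0.005·3710 = 112.49; supply price = 83 + 0.003·3710 = 94.13.
ΔQ = 6005 − 3710 = 2295; wedge = 112.49 − 94.13 = 18.36.
Welfare loss = ½ × 2295 × 18.36 = 21068.10.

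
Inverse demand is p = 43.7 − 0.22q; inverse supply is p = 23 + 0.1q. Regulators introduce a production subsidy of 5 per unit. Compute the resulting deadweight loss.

39.06

Competitive equilibrium: 43.7 − 0.22q = 23 + 0.1q → q* = 64.6875, p* = 29.4688.
The subsidy lowers effective supply by 5: p = 18 + 0.1q.
New quantity: 43.7 − 0.22q = 18 + 0.1q → q' = 80.3125.
Overproduction Δq = 80.3125 − 64.6875 = 15.625; wedge = subsidy = 5.
Welfare loss = ½ × 15.625 × 5 = 39.06.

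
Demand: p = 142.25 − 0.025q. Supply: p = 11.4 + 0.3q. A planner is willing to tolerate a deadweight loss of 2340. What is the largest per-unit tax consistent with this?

39

Competitive equilibrium: 142.25 − 0.025q = 11.4 + 0.3q → q* = 402.6154, p* = 132.1846.
A tax t gives Δq = t/0.325 and wedge t, so DWL = t²/0.65.
t²/0.65 = 2340 → t² = 1521 → t = 39.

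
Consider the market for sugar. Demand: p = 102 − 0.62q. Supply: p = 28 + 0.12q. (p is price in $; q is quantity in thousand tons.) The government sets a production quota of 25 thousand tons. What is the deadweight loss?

Competitive equilibrium: 102 − 0.62q = 28 + 0.12q → q* = 100, p* = 40.
At q = 25: demand price = 102 − 0.62·25 = 86.5; supply price = 28 + 0.12·25 = 31.
Δq = 100 − 25 = 75; wedge = 86.5 − 31 = 55.5.
Deadweight loss = ½ × 75 × 55.5 = $2081.25 thousand.

$2081.25 thousand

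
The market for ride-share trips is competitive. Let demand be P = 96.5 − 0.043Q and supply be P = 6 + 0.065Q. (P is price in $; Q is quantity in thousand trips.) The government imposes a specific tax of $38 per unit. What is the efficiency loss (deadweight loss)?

Competitive equilibrium: 96.5 − 0.043Q = 6 + 0.065Q → Q* = 837.963, P* = 60.4676.
With the tax, the buyer price exceeds the seller price by 38: (96.5 − 0.043Q) − (6 + 0.065Q) = 38 → Q' = 486.1111.
ΔQ = 837.963 − 486.1111 = 351.8519; the wedge equals the tax, 38.
The triangle = ½ × 351.8519 × 38 = $6685.19 thousand.

$6685.19 thousand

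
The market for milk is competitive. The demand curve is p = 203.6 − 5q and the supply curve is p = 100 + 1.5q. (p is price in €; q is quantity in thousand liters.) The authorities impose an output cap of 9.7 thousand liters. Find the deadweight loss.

€126.48 thousand

Competitive equilibrium: 203.6 − 5q = 100 + 1.5q → q* = 15.93846, p* = 123.90769.
At q = 9.7: demand price = 203.6 − 5·9.7 = 155.1; supply price = 100 + 1.5·9.7 = 114.55.
Δq = 15.93846 − 9.7 = 6.23846; wedge = 155.1 − 114.55 = 40.55.
Deadweight loss = ½ × 6.23846 × 40.55 = €126.48 thousand.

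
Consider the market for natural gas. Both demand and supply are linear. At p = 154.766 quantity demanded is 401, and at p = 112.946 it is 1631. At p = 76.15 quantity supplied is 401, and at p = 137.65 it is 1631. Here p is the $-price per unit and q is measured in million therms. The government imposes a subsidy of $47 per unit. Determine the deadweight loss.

$13148.81 million

Demand slope = (112.946 − 154.766)/(1631 − 401) = −0.034, so p = 168.4 − 0.034q.
Supply slope = (137.65 − 76.15)/(1631 − 401) = 0.05, so p = 56.1 + 0.05q.
Competitive equilibrium: 168.4 − 0.034q = 56.1 + 0.05q → q* = 1336.9048, p* = 122.9452.
The subsidy lowers effective supply by 47: p = 9.1 + 0.05q.
New quantity: 168.4 − 0.034q = 9.1 + 0.05q → q' = 1896.4286.
Overproduction Δq = 1896.4286 − 1336.9048 = 559.5238; wedge = subsidy = 47.
Deadweight loss = ½ × 559.5238 × 47 = $13148.81 million.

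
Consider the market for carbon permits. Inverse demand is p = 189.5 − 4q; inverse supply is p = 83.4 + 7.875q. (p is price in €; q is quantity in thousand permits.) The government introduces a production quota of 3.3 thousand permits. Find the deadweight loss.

€188.52 thousand

Competitive equilibrium: 189.5 − 4q = 83.4 + 7.875q → q* = 8.9347, p* = 153.7611.
At q = 3.3: demand price = 189.5 − 4·3.3 = 176.3; supply price = 83.4 + 7.875·3.3 = 109.3875.
Δq = 8.9347 − 3.3 = 5.6347; wedge = 176.3 − 109.3875 = 66.9125.
Deadweight loss = ½ × 5.6347 × 66.9125 = €188.52 thousand.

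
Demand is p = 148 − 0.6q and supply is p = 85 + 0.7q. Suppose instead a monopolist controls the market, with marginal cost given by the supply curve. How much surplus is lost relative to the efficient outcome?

Competitive equilibrium: 148 − 0.6q = 85 + 0.7q → q* = 48.4615, p* = 118.9231.
Marginal revenue: MR = 148 − 1.2q. Set MR = MC: 148 − 1.2q = 85 + 0.7q → q_m = 33.1579.
Price p_m = 148 − 0.6·33.1579 = 128.1053; MC(q_m) = 85 + 0.7·33.1579 = 108.2105.
Competitive q* = 48.4615, so Δq = 15.3036; wedge = 128.1053 − 108.2105 = 19.8948.
DWL = ½ × 15.3036 × 19.8948 = 152.23.

152.23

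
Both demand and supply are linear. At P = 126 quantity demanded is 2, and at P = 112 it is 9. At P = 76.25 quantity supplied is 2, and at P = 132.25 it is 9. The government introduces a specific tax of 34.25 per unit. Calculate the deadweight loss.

Demand slope = (112 − 126)/(9 − 2) = −2, so P = 130 − 2Q.
Supply slope = (132.25 − 76.25)/(9 − 2) = 8, so P = 60.25 + 8Q.
Competitive equilibrium: 130 − 2Q = 60.25 + 8Q → Q* = 6.975, P* = 116.05.
With the tax, the buyer price exceeds the seller price by 34.25: (130 − 2Q) − (60.25 + 8Q) = 34.25 → Q' = 3.55.
ΔQ = 6.975 − 3.55 = 3.425; the wedge equals the tax, 34.25.
The triangle = ½ × 3.425 × 34.25 = 58.65.

58.65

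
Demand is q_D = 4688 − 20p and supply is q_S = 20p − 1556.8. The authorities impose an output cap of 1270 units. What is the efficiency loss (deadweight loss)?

In inverse form: demand p = 234.4 − 0.05q, supply p = 77.84 + 0.05q.
Competitive equilibrium: 234.4 − 0.05q = 77.84 + 0.05q → q* = 1565.6, p* = 156.12.
At q = 1270: demand price = 234.4 − 0.05·1270 = 170.9; supply price = 77.84 + 0.05·1270 = 141.34.
Δq = 1565.6 − 1270 = 295.6; wedge = 170.9 − 141.34 = 29.56.
Welfare loss = ½ × 295.6 × 29.56 = 4368.968.

4368.968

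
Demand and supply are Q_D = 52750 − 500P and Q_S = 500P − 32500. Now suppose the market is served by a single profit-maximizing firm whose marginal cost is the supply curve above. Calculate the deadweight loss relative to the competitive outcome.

In inverse form: demand P = 105.5 − 0.002Q, supply P = 65 + 0.002Q.
Competitive equilibrium: 105.5 − 0.002Q = 65 + 0.002Q → Q* = 10125, P* = 85.25.
Marginal revenue: MR = 105.5 − 0.004Q. Set MR = MC: 105.5 − 0.004Q = 65 + 0.002Q → Q_m = 6750.
Price P_m = 105.5 − 0.002·6750 = 92; MC(Q_m) = 65 + 0.002·6750 = 78.5.
Competitive Q* = 10125, so ΔQ = 3375; wedge = 92 − 78.5 = 13.5.
DWL = ½ × 3375 × 13.5 = 22781.25.

22781.25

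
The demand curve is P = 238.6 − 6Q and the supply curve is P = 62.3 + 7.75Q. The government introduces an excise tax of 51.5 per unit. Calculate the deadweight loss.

Competitive equilibrium: 238.6 − 6Q = 62.3 + 7.75Q → Q* = 12.82182, P* = 161.66909.
With the tax, the buyer price exceeds the seller price by 51.5: (238.6 − 6Q) − (62.3 + 7.75Q) = 51.5 → Q' = 9.07636.
ΔQ = 12.82182 − 9.07636 = 3.74546; the wedge equals the tax, 51.5.
Welfare loss = ½ × 3.74546 × 51.5 = 96.45.

96.45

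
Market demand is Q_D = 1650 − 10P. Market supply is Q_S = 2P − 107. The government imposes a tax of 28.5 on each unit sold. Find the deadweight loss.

676.875

In inverse form: demand P = 165 − 0.1Q, supply P = 53.5 + 0.5Q.
Competitive equilibrium: 165 − 0.1Q = 53.5 + 0.5Q → Q* = 185.8333, P* = 146.4167.
With the tax, the buyer price exceeds the seller price by 28.5: (165 − 0.1Q) − (53.5 + 0.5Q) = 28.5 → Q' = 138.3333.
ΔQ = 185.8333 − 138.3333 = 47.5; the wedge equals the tax, 28.5.
Deadweight loss = ½ × 47.5 × 28.5 = 676.875.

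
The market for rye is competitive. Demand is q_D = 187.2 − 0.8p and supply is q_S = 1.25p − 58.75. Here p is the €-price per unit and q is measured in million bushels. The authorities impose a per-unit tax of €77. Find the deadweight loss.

In inverse form: demand p = 234 − 1.25q, supply p = 47 + 0.8q.
Competitive equilibrium: 234 − 1.25q = 47 + 0.8q → q* = 91.2195, p* = 119.9756.
With the tax, the buyer price exceeds the seller price by 77: (234 − 1.25q) − (47 + 0.8q) = 77 → q' = 53.6585.
Δq = 91.2195 − 53.6585 = 37.561; the wedge equals the tax, 77.
Welfare loss = ½ × 37.561 × 77 = €1446.10 million.

€1446.10 million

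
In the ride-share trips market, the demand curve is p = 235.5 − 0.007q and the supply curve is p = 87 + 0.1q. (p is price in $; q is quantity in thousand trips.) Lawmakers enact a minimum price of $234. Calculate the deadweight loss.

$73683.10 thousand

Competitive equilibrium: 235.5 − 0.007q = 87 + 0.1q → q* = 1387.85047, p* = 225.78505.
At the floor p = 234, quantity demanded = (235.5 − 234)/0.007 = 214.28571.
Sellers' marginal cost at q' = 214.28571: 87 + 0.1·214.28571 = 108.42857.
Δq = 1387.85047 − 214.28571 = 1173.56476; wedge = 234 − 108.42857 = 125.57143.
Welfare loss = ½ × 1173.56476 × 125.57143 = $73683.10 thousand.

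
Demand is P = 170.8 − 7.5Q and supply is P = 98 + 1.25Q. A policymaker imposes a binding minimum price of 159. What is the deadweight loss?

Competitive equilibrium: 170.8 − 7.5Q = 98 + 1.25Q → Q* = 8.32, P* = 108.4.
At the floor P = 159, quantity demanded = (170.8 − 159)/7.5 = 1.5733.
Sellers' marginal cost at Q' = 1.5733: 98 + 1.25·1.5733 = 99.9666.
ΔQ = 8.32 − 1.5733 = 6.7467; wedge = 159 − 99.9666 = 59.0334.
DWL = ½ × 6.7467 × 59.0334 = 199.14.

199.14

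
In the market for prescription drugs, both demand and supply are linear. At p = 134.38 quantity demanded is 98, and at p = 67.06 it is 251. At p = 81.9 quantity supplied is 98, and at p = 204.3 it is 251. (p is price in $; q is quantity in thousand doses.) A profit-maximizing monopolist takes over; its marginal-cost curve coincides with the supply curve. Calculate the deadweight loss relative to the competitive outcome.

$837.40 thousand

Demand slope = (67.06 − 134.38)/(251 − 98) = −0.44, so p = 177.5 − 0.44q.
Supply slope = (204.3 − 81.9)/(251 − 98) = 0.8, so p = 3.5 + 0.8q.
Competitive equilibrium: 177.5 − 0.44q = 3.5 + 0.8q → q* = 140.3226, p* = 115.7581.
Marginal revenue: MR = 177.5 − 0.88q. Set MR = MC: 177.5 − 0.88q = 3.5 + 0.8q → q_m = 103.5714.
Price p_m = 177.5 − 0.44·103.5714 = 131.9286; MC(q_m) = 3.5 + 0.8·103.5714 = 86.3571.
Competitive q* = 140.3226, so Δq = 36.7512; wedge = 131.9286 − 86.3571 = 45.5715.
DWL = ½ × 36.7512 × 45.5715 = $837.40 thousand.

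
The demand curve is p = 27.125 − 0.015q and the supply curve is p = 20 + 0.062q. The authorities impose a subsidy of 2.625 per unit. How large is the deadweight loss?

Competitive equilibrium: 27.125 − 0.015q = 20 + 0.062q → q* = 92.5325, p* = 25.737.
The subsidy lowers effective supply by 2.625: p = 17.375 + 0.062q.
New quantity: 27.125 − 0.015q = 17.375 + 0.062q → q' = 126.6234.
Overproduction Δq = 126.6234 − 92.5325 = 34.0909; wedge = subsidy = 2.625.
Deadweight loss = ½ × 34.0909 × 2.625 = 44.74.

44.74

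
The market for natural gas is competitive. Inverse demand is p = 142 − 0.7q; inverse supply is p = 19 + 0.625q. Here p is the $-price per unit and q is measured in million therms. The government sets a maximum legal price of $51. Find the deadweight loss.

$1148.16 million

Competitive equilibrium: 142 − 0.7q = 19 + 0.625q → q* = 92.8302, p* = 77.0189.
At the ceiling p = 51, quantity supplied = (51 − 19)/0.625 = 51.2.
Willingness to pay at q' = 51.2: 142 − 0.7·51.2 = 106.16.
Δq = 92.8302 − 51.2 = 41.6302; wedge = 106.16 − 51 = 55.16.
The triangle = ½ × 41.6302 × 55.16 = $1148.16 million.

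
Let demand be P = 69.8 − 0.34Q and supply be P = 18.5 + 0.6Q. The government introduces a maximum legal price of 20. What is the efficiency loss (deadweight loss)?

Competitive equilibrium: 69.8 − 0.34Q = 18.5 + 0.6Q → Q* = 54.5745, P* = 51.2447.
At the ceiling P = 20, quantity supplied = (20 − 18.5)/0.6 = 2.5.
Willingness to pay at Q' = 2.5: 69.8 − 0.34·2.5 = 68.95.
ΔQ = 54.5745 − 2.5 = 52.0745; wedge = 68.95 − 20 = 48.95.
DWL = ½ × 52.0745 × 48.95 = 1274.52.

1274.52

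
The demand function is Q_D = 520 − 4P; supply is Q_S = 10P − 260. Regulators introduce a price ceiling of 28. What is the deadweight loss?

13441.43

In inverse form: demand P = 130 − 0.25Q, supply P = 26 + 0.1Q.
Competitive equilibrium: 130 − 0.25Q = 26 + 0.1Q → Q* = 297.1429, P* = 55.7143.
At the ceiling P = 28, quantity supplied = (28 − 26)/0.1 = 20.
Willingness to pay at Q' = 20: 130 − 0.25·20 = 125.
ΔQ = 297.1429 − 20 = 277.1429; wedge = 125 − 28 = 97.
Deadweight loss = ½ × 277.1429 × 97 = 13441.43.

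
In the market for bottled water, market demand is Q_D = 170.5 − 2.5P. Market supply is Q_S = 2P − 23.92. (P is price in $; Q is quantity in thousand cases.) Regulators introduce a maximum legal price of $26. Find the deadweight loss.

In inverse form: demand P = 68.2 − 0.4Q, supply P = 11.96 + 0.5Q.
Competitive equilibrium: 68.2 − 0.4Q = 11.96 + 0.5Q → Q* = 62.4889, P* = 43.2044.
At the ceiling P = 26, quantity supplied = (26 − 11.96)/0.5 = 28.08.
Willingness to pay at Q' = 28.08: 68.2 − 0.4·28.08 = 56.968.
ΔQ = 62.4889 − 28.08 = 34.4089; wedge = 56.968 − 26 = 30.968.
Deadweight loss = ½ × 34.4089 × 30.968 = $532.79 thousand.

$532.79 thousand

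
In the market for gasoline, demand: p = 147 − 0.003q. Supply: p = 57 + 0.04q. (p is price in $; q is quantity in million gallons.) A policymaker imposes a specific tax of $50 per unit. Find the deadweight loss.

Competitive equilibrium: 147 − 0.003q = 57 + 0.04q → q* = 2093.0233, p* = 140.7209.
With the tax, the buyer price exceeds the seller price by 50: (147 − 0.003q) − (57 + 0.04q) = 50 → q' = 930.2326.
Δq = 2093.0233 − 930.2326 = 1162.7907; the wedge equals the tax, 50.
The triangle = ½ × 1162.7907 × 50 = $29069.77 million.

$29069.77 million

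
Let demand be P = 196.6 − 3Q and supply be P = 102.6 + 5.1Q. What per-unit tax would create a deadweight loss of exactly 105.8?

41.4

Competitive equilibrium: 196.6 − 3Q = 102.6 + 5.1Q → Q* = 11.6049, P* = 161.7852.
A tax t gives ΔQ = t/8.1 and wedge t, so DWL = t²/16.2.
t²/16.2 = 105.8 → t² = 1713.96 → t = 41.4.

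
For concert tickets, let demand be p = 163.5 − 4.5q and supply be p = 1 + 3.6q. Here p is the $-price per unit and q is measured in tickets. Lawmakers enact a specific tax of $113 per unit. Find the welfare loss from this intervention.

Competitive equilibrium: 163.5 − 4.5q = 1 + 3.6q → q* = 20.0617, p* = 73.2222.
With the tax, the buyer price exceeds the seller price by 113: (163.5 − 4.5q) − (1 + 3.6q) = 113 → q' = 6.1111.
Δq = 20.0617 − 6.1111 = 13.9506; the wedge equals the tax, 113.
DWL = ½ × 13.9506 × 113 = $788.21.

$788.21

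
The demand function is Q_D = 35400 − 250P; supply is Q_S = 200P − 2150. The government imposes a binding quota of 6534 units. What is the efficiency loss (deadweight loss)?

In inverse form: demand P = 141.6 − 0.004Q, supply P = 10.75 + 0.005Q.
Competitive equilibrium: 141.6 − 0.004Q = 10.75 + 0.005Q → Q* = 14538.8889, P* = 83.4444.
At Q = 6534: demand price = 141.6 − 0.004·6534 = 115.464; supply price = 10.75 + 0.005·6534 = 43.42.
ΔQ = 14538.8889 − 6534 = 8004.8889; wedge = 115.464 − 43.42 = 72.044.
Deadweight loss = ½ × 8004.8889 × 72.044 = 288352.11.

288352.11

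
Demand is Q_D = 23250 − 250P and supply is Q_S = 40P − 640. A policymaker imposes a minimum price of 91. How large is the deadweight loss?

67349.14

In inverse form: demand P = 93 − 0.004Q, supply P = 16 + 0.025Q.
Competitive equilibrium: 93 − 0.004Q = 16 + 0.025Q → Q* = 2655.1724, P* = 82.3793.
At the floor P = 91, quantity demanded = (93 − 91)/0.004 = 500.
Sellers' marginal cost at Q' = 500: 16 + 0.025·500 = 28.5.
ΔQ = 2655.1724 − 500 = 2155.1724; wedge = 91 − 28.5 = 62.5.
Deadweight loss = ½ × 2155.1724 × 62.5 = 67349.14.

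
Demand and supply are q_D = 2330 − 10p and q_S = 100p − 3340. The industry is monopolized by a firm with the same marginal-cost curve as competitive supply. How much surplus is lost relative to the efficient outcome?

41063.86

In inverse form: demand p = 233 − 0.1q, supply p = 33.4 + 0.01q.
Competitive equilibrium: 233 − 0.1q = 33.4 + 0.01q → q* = 1814.5455, p* = 51.5455.
Marginal revenue: MR = 233 − 0.2q. Set MR = MC: 233 − 0.2q = 33.4 + 0.01q → q_m = 950.4762.
Price p_m = 233 − 0.1·950.4762 = 137.9524; MC(q_m) = 33.4 + 0.01·950.4762 = 42.9048.
Competitive q* = 1814.5455, so Δq = 864.0693; wedge = 137.9524 − 42.9048 = 95.0476.
DWL = ½ × 864.0693 × 95.0476 = 41063.86.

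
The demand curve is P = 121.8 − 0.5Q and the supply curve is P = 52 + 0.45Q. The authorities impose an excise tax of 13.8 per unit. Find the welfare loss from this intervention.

Competitive equilibrium: 121.8 − 0.5Q = 52 + 0.45Q → Q* = 73.4737, P* = 85.0632.
With the tax, the buyer price exceeds the seller price by 13.8: (121.8 − 0.5Q) − (52 + 0.45Q) = 13.8 → Q' = 58.9474.
ΔQ = 73.4737 − 58.9474 = 14.5263; the wedge equals the tax, 13.8.
Deadweight loss = ½ × 14.5263 × 13.8 = 100.23.

100.23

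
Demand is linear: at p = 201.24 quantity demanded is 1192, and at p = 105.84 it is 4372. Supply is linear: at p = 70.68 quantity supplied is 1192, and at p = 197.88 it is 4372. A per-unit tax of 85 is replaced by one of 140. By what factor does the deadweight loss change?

Demand slope = (105.84 − 201.24)/(4372 − 1192) = −0.03, so p = 237 − 0.03q.
Supply slope = (197.88 − 70.68)/(4372 − 1192) = 0.04, so p = 23 + 0.04q.
Competitive equilibrium: 237 − 0.03q = 23 + 0.04q → q* = 3057.1429, p* = 145.2857.
For a per-unit tax t: Δq = t/0.07, so DWL = ½·t·(t/0.07) = t²/0.14.
At t = 85: DWL = 51607.143. At t = 140: DWL = 140000.
Ratio = (140/85)² = 2.713.

2.713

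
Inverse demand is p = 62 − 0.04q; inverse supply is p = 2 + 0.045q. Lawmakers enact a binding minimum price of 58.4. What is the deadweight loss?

Competitive equilibrium: 62 − 0.04q = 2 + 0.045q → q* = 705.8824, p* = 33.7647.
At the floor p = 58.4, quantity demanded = (62 − 58.4)/0.04 = 90.
Sellers' marginal cost at q' = 90: 2 + 0.045·90 = 6.05.
Δq = 705.8824 − 90 = 615.8824; wedge = 58.4 − 6.05 = 52.35.
Welfare loss = ½ × 615.8824 × 52.35 = 16120.72.

16120.72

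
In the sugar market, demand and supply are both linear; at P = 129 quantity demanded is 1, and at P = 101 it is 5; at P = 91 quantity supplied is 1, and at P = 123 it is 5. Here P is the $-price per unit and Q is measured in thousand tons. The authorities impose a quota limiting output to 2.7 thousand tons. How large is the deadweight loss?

Demand slope = (101 − 129)/(5 − 1) = −7, so P = 136 − 7Q.
Supply slope = (123 − 91)/(5 − 1) = 8, so P = 83 + 8Q.
Competitive equilibrium: 136 − 7Q = 83 + 8Q → Q* = 3.5333, P* = 111.2667.
At Q = 2.7: demand price = 136 − 7·2.7 = 117.1; supply price = 83 + 8·2.7 = 104.6.
ΔQ = 3.5333 − 2.7 = 0.8333; wedge = 117.1 − 104.6 = 12.5.
Deadweight loss = ½ × 0.8333 × 12.5 = $5.21 thousand.

$5.21 thousand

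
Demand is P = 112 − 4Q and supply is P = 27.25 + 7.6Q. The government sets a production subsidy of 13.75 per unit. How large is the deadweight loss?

Competitive equilibrium: 112 − 4Q = 27.25 + 7.6Q → Q* = 7.306, P* = 82.7759.
The subsidy lowers effective supply by 13.75: P = 13.5 + 7.6Q.
New quantity: 112 − 4Q = 13.5 + 7.6Q → Q' = 8.4914.
Overproduction ΔQ = 8.4914 − 7.306 = 1.1854; wedge = subsidy = 13.75.
Deadweight loss = ½ × 1.1854 × 13.75 = 8.15.

8.15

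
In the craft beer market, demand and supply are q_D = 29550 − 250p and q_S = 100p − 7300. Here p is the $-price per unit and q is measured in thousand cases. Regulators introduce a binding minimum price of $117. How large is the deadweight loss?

$60035.71 thousand

In inverse form: demand p = 118.2 − 0.004q, supply p = 73 + 0.01q.
Competitive equilibrium: 118.2 − 0.004q = 73 + 0.01q → q* = 3228.5714, p* = 105.2857.
At the floor p = 117, quantity demanded = (118.2 − 117)/0.004 = 300.
Sellers' marginal cost at q' = 300: 73 + 0.01·300 = 76.
Δq = 3228.5714 − 300 = 2928.5714; wedge = 117 − 76 = 41.
The triangle = ½ × 2928.5714 × 41 = $60035.71 thousand.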